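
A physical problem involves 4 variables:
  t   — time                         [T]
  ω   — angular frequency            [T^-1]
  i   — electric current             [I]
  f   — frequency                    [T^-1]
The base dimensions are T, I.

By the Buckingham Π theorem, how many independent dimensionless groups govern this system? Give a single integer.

Exponent matrix [T,I] × [t,ω,i,f]:
  T: [ 1 -1  0 -1]
  I: [ 0  0  1  0]
Row reduction gives pivot columns t,i; rank = 2
Π count = n − r = 4 − 2 = 2

2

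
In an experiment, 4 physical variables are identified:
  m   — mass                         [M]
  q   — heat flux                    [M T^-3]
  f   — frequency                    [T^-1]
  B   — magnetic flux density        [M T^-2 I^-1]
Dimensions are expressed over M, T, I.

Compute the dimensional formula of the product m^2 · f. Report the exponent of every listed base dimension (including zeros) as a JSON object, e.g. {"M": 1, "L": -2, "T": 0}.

{"M": 2, "T": -1, "I": 0}

Write exponents as rows M,T,I / cols m,q,f,B:
  M: [ 1  1  0  1]
  T: [ 0 -3 -1 -2]
  I: [ 0  0  0 -1]
  [M]: (2)·1+(1)·0 = 2
  [T]: (2)·0+(1)·-1 = -1
  [I]: (2)·0+(1)·0 = 0
⇒ M^2 T^-1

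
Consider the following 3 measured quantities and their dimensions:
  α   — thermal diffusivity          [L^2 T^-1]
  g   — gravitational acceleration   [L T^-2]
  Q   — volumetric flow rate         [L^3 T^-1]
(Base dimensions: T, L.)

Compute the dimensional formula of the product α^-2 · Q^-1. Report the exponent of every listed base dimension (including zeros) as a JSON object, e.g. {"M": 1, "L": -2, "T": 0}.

Dimensional matrix (T×L by α×g×Q):
  T: [-1 -2 -1]
  L: [ 2  1  3]
  [T]: (-2)·-1+(-1)·-1 = 3
  [L]: (-2)·2+(-1)·3 = -7
⇒ T^3 L^-7

{"T": 3, "L": -7}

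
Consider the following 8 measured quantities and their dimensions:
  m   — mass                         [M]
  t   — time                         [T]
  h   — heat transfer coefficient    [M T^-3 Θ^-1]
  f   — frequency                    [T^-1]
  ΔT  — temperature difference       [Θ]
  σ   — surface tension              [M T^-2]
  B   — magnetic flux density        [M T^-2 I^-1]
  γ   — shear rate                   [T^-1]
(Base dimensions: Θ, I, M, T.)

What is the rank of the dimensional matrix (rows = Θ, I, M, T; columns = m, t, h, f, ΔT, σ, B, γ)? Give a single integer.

4

Dimensional matrix (Θ×I×M×T by m×t×h×f×ΔT×σ×B×γ):
  Θ: [ 0  0 -1  0  1  0  0  0]
  I: [ 0  0  0  0  0  0 -1  0]
  M: [ 1  0  1  0  0  1  1  0]
  T: [ 0  1 -3 -1  0 -2 -2 -1]
RREF → pivots at {m,t,h,B} ⇒ r = 4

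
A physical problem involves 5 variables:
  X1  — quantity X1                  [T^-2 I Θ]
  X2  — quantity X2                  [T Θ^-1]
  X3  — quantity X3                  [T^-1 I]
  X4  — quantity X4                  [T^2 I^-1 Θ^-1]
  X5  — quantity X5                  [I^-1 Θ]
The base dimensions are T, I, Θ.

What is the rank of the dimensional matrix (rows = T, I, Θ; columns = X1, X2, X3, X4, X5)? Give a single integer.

2

Dimensional matrix (T×I×Θ by X1×X2×X3×X4×X5):
  T: [-2  1 -1  2  0]
  I: [ 1  0  1 -1 -1]
  Θ: [ 1 -1  0 -1  1]
Row reduction gives pivot columns X1,X2; rank = 2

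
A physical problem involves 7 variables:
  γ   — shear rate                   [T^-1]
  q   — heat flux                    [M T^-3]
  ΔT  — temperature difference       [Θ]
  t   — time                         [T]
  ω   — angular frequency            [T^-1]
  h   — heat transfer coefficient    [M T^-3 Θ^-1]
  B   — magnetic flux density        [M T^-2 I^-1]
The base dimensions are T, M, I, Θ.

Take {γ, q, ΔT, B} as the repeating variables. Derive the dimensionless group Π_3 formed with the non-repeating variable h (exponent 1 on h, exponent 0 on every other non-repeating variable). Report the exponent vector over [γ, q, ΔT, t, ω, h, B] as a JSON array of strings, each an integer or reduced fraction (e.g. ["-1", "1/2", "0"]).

["0", "-1", "1", "0", "0", "1", "0"]

Write exponents as rows T,M,I,Θ / cols γ,q,ΔT,t,ω,h,B:
  T: [-1 -3  0  1 -1 -3 -2]
  M: [ 0  1  0  0  0  1  1]
  I: [ 0  0  0  0  0  0 -1]
  Θ: [ 0  0  1  0  0 -1  0]
RREF → pivots at {γ,q,ΔT,B} ⇒ r = 4
Pivot set = {γ,q,ΔT,B}, free = {t,ω,h}
RREF:
  r0: [   1    0    0   -1    1    0    0]
  r1: [   0    1    0    0    0    1    0]
  r2: [   0    0    1    0    0   -1    0]
  r3: [   0    0    0    0    0    0    1]
Fix exponent of h at 1, t at 0, ω at 0; solve each RREF row for its pivot's exponent:
  r0: exp(γ) + (0)·1 = 0 ⇒ exp(γ) = 0
  r1: exp(q) + (1)·1 = 0 ⇒ exp(q) = -1
  r2: exp(ΔT) + (-1)·1 = 0 ⇒ exp(ΔT) = 1
  r3: exp(B) + (0)·1 = 0 ⇒ exp(B) = 0
Π_3 = q^-1 · ΔT · h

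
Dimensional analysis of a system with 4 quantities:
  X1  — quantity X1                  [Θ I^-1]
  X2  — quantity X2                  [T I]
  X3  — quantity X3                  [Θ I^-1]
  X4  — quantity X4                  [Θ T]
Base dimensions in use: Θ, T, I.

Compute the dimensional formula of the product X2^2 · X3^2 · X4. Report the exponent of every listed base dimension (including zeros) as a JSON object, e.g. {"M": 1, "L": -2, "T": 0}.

Write exponents as rows Θ,T,I / cols X1,X2,X3,X4:
  Θ: [ 1  0  1  1]
  T: [ 0  1  0  1]
  I: [-1  1 -1  0]
  [Θ]: (2)·0+(2)·1+(1)·1 = 3
  [T]: (2)·1+(2)·0+(1)·1 = 3
  [I]: (2)·1+(2)·-1+(1)·0 = 0
⇒ Θ^3 T^3

{"Θ": 3, "T": 3, "I": 0}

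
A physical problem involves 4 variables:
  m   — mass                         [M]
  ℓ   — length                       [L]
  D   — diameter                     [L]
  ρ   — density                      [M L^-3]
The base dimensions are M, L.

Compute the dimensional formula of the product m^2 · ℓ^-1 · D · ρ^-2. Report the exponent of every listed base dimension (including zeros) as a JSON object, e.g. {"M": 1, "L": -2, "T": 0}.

Write exponents as rows M,L / cols m,ℓ,D,ρ:
  M: [ 1  0  0  1]
  L: [ 0  1  1 -3]
  [M]: (2)·1+(-1)·0+(1)·0+(-2)·1 = 0
  [L]: (2)·0+(-1)·1+(1)·1+(-2)·-3 = 6
⇒ L^6

{"M": 0, "L": 6}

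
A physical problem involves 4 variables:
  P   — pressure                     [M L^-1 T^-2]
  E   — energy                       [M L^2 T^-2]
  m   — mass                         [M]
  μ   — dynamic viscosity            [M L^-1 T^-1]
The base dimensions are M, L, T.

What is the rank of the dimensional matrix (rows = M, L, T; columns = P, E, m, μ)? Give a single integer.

3

Exponent matrix [M,L,T] × [P,E,m,μ]:
  M: [ 1  1  1  1]
  L: [-1  2  0 -1]
  T: [-2 -2  0 -1]
Row reduction gives pivot columns P,E,m; rank = 3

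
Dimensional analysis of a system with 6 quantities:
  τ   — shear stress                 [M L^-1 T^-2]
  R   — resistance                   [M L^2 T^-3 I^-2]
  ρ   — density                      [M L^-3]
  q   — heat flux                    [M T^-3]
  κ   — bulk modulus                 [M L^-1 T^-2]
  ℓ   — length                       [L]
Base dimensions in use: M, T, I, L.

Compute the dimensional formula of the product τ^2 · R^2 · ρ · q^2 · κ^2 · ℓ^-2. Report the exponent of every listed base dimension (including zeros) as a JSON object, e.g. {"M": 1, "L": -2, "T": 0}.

{"M": 9, "T": -20, "I": -4, "L": -5}

Dimensional matrix (M×T×I×L by τ×R×ρ×q×κ×ℓ):
  M: [ 1  1  1  1  1  0]
  T: [-2 -3  0 -3 -2  0]
  I: [ 0 -2  0  0  0  0]
  L: [-1  2 -3  0 -1  1]
  [M]: (2)·1+(2)·1+(1)·1+(2)·1+(2)·1+(-2)·0 = 9
  [T]: (2)·-2+(2)·-3+(1)·0+(2)·-3+(2)·-2+(-2)·0 = -20
  [I]: (2)·0+(2)·-2+(1)·0+(2)·0+(2)·0+(-2)·0 = -4
  [L]: (2)·-1+(2)·2+(1)·-3+(2)·0+(2)·-1+(-2)·1 = -5
⇒ M^9 T^-20 I^-4 L^-5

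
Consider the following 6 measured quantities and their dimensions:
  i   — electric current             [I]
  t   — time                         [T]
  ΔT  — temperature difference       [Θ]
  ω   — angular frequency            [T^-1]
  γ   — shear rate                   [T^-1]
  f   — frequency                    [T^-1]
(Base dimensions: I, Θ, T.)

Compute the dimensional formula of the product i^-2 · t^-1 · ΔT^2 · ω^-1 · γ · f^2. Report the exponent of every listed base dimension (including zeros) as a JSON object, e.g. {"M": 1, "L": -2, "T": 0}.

Exponent matrix [I,Θ,T] × [i,t,ΔT,ω,γ,f]:
  I: [ 1  0  0  0  0  0]
  Θ: [ 0  0  1  0  0  0]
  T: [ 0  1  0 -1 -1 -1]
  [I]: (-2)·1+(-1)·0+(2)·0+(-1)·0+(1)·0+(2)·0 = -2
  [Θ]: (-2)·0+(-1)·0+(2)·1+(-1)·0+(1)·0+(2)·0 = 2
  [T]: (-2)·0+(-1)·1+(2)·0+(-1)·-1+(1)·-1+(2)·-1 = -3
⇒ I^-2 Θ^2 T^-3

{"I": -2, "Θ": 2, "T": -3}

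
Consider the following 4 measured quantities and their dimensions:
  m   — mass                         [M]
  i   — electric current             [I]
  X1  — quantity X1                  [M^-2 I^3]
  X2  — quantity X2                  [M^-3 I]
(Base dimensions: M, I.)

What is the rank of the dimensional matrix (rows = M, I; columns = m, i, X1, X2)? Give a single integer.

Dimensional matrix (M×I by m×i×X1×X2):
  M: [ 1  0 -2 -3]
  I: [ 0  1  3  1]
Row reduction gives pivot columns m,i; rank = 2

2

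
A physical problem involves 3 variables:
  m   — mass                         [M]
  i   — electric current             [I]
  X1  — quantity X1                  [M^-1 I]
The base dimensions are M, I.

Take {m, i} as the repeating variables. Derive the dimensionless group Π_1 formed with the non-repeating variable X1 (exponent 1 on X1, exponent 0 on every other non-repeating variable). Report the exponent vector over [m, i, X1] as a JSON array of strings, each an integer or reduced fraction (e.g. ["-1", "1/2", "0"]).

Dimensional matrix (M×I by m×i×X1):
  M: [ 1  0 -1]
  I: [ 0  1  1]
RREF → pivots at {m,i} ⇒ r = 2
Repeat: m,i; free: X1
RREF:
  r0: [   1    0   -1]
  r1: [   0    1    1]
Fix exponent of X1 at 1; solve each RREF row for its pivot's exponent:
  r0: exp(m) + (-1)·1 = 0 ⇒ exp(m) = 1
  r1: exp(i) + (1)·1 = 0 ⇒ exp(i) = -1
Π_1 = m · i^-1 · X1

["1", "-1", "1"]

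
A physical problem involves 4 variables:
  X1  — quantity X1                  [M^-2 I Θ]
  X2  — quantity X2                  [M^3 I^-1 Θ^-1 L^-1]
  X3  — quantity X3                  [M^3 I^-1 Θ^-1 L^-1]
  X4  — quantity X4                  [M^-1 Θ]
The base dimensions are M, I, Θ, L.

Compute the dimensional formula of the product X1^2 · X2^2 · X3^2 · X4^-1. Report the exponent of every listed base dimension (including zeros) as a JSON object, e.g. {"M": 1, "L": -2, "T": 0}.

Dimensional matrix (M×I×Θ×L by X1×X2×X3×X4):
  M: [-2  3  3 -1]
  I: [ 1 -1 -1  0]
  Θ: [ 1 -1 -1  1]
  L: [ 0 -1 -1  0]
  [M]: (2)·-2+(2)·3+(2)·3+(-1)·-1 = 9
  [I]: (2)·1+(2)·-1+(2)·-1+(-1)·0 = -2
  [Θ]: (2)·1+(2)·-1+(2)·-1+(-1)·1 = -3
  [L]: (2)·0+(2)·-1+(2)·-1+(-1)·0 = -4
⇒ M^9 I^-2 Θ^-3 L^-4

{"M": 9, "I": -2, "Θ": -3, "L": -4}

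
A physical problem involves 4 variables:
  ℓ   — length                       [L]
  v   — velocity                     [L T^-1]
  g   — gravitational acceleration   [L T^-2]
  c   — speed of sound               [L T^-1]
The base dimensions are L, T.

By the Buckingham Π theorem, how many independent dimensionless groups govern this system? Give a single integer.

Dimensional matrix (L×T by ℓ×v×g×c):
  L: [ 1  1  1  1]
  T: [ 0 -1 -2 -1]
Echelon form has 2 nonzero rows (pivots: ℓ,v)
n=4, r=2 ⇒ 2 dimensionless groups

2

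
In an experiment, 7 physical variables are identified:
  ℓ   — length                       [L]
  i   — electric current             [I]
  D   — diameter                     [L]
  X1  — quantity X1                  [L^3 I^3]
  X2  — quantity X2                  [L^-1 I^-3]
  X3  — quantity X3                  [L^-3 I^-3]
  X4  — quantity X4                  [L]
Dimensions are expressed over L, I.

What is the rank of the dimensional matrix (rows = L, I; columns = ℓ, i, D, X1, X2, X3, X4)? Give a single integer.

Exponent matrix [L,I] × [ℓ,i,D,X1,X2,X3,X4]:
  L: [ 1  0  1  3 -1 -3  1]
  I: [ 0  1  0  3 -3 -3  0]
Echelon form has 2 nonzero rows (pivots: ℓ,i)

2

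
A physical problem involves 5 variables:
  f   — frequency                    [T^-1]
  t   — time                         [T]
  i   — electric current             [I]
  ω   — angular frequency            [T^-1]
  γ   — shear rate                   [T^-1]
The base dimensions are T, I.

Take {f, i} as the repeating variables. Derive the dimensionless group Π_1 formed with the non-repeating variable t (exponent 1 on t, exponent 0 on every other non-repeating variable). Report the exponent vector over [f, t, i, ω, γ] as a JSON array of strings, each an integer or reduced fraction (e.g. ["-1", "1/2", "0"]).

Dimensional matrix (T×I by f×t×i×ω×γ):
  T: [-1  1  0 -1 -1]
  I: [ 0  0  1  0  0]
Row reduction gives pivot columns f,i; rank = 2
Pivot set = {f,i}, free = {t,ω,γ}
RREF:
  r0: [   1   -1    0    1    1]
  r1: [   0    0    1    0    0]
Fix exponent of t at 1, ω at 0, γ at 0; solve each RREF row for its pivot's exponent:
  r0: exp(f) + (-1)·1 = 0 ⇒ exp(f) = 1
  r1: exp(i) + (0)·1 = 0 ⇒ exp(i) = 0
Π_1 = f · t

["1", "1", "0", "0", "0"]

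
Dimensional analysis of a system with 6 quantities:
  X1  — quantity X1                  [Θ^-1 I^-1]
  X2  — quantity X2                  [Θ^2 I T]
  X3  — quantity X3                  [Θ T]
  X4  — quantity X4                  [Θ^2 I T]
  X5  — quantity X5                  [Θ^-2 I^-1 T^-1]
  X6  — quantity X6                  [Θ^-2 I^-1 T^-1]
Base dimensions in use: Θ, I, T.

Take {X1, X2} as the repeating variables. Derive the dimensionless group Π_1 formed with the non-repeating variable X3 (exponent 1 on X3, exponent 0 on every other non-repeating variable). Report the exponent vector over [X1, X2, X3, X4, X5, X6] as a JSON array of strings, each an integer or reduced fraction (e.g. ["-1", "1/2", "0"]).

["-1", "-1", "1", "0", "0", "0"]

Exponent matrix [Θ,I,T] × [X1,X2,X3,X4,X5,X6]:
  Θ: [-1  2  1  2 -2 -2]
  I: [-1  1  0  1 -1 -1]
  T: [ 0  1  1  1 -1 -1]
RREF → pivots at {X1,X2} ⇒ r = 2
Repeat: X1,X2; free: X3,X4,X5,X6
RREF:
  r0: [   1    0    1    0    0    0]
  r1: [   0    1    1    1   -1   -1]
  r2: [   0    0    0    0    0    0]
Fix exponent of X3 at 1, X4 at 0, X5 at 0, X6 at 0; solve each RREF row for its pivot's exponent:
  r0: exp(X1) + (1)·1 = 0 ⇒ exp(X1) = -1
  r1: exp(X2) + (1)·1 = 0 ⇒ exp(X2) = -1
Π_1 = X1^-1 · X2^-1 · X3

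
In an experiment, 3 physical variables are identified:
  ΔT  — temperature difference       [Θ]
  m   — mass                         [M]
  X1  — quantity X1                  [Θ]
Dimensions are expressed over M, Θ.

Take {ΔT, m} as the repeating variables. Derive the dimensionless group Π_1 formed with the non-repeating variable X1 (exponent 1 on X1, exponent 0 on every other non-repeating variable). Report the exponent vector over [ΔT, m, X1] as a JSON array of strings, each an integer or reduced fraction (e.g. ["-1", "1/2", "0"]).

Write exponents as rows M,Θ / cols ΔT,m,X1:
  M: [ 0  1  0]
  Θ: [ 1  0  1]
Echelon form has 2 nonzero rows (pivots: ΔT,m)
Pivot set = {ΔT,m}, free = {X1}
RREF:
  r0: [   1    0    1]
  r1: [   0    1    0]
Fix exponent of X1 at 1; solve each RREF row for its pivot's exponent:
  r0: exp(ΔT) + (1)·1 = 0 ⇒ exp(ΔT) = -1
  r1: exp(m) + (0)·1 = 0 ⇒ exp(m) = 0
Π_1 = ΔT^-1 · X1

["-1", "0", "1"]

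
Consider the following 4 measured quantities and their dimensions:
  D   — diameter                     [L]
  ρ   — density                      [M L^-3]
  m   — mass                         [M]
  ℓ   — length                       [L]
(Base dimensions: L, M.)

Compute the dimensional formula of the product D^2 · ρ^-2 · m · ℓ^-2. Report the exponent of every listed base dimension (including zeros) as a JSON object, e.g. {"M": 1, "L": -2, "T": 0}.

Exponent matrix [L,M] × [D,ρ,m,ℓ]:
  L: [ 1 -3  0  1]
  M: [ 0  1  1  0]
  [L]: (2)·1+(-2)·-3+(1)·0+(-2)·1 = 6
  [M]: (2)·0+(-2)·1+(1)·1+(-2)·0 = -1
⇒ L^6 M^-1

{"L": 6, "M": -1}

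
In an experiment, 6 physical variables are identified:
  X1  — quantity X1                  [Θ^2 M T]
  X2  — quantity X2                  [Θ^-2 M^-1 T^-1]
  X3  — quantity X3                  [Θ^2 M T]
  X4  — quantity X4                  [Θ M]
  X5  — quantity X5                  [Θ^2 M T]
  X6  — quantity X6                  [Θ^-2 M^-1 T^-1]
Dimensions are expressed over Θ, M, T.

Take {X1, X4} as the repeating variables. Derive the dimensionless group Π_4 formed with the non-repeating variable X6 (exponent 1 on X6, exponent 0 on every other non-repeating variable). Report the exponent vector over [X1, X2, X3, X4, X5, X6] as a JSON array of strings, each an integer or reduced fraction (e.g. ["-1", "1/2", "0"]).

Dimensional matrix (Θ×M×T by X1×X2×X3×X4×X5×X6):
  Θ: [ 2 -2  2  1  2 -2]
  M: [ 1 -1  1  1  1 -1]
  T: [ 1 -1  1  0  1 -1]
RREF → pivots at {X1,X4} ⇒ r = 2
Pivot set = {X1,X4}, free = {X2,X3,X5,X6}
RREF:
  r0: [   1   -1    1    0    1   -1]
  r1: [   0    0    0    1    0    0]
  r2: [   0    0    0    0    0    0]
Fix exponent of X6 at 1, X2 at 0, X3 at 0, X5 at 0; solve each RREF row for its pivot's exponent:
  r0: exp(X1) + (-1)·1 = 0 ⇒ exp(X1) = 1
  r1: exp(X4) + (0)·1 = 0 ⇒ exp(X4) = 0
Π_4 = X1 · X6

["1", "0", "0", "0", "0", "1"]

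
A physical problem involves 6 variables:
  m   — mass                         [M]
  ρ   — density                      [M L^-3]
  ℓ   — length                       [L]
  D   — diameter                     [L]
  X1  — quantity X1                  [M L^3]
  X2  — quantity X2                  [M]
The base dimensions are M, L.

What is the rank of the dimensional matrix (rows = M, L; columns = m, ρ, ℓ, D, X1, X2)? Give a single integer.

Dimensional matrix (M×L by m×ρ×ℓ×D×X1×X2):
  M: [ 1  1  0  0  1  1]
  L: [ 0 -3  1  1  3  0]
Row reduction gives pivot columns m,ρ; rank = 2

2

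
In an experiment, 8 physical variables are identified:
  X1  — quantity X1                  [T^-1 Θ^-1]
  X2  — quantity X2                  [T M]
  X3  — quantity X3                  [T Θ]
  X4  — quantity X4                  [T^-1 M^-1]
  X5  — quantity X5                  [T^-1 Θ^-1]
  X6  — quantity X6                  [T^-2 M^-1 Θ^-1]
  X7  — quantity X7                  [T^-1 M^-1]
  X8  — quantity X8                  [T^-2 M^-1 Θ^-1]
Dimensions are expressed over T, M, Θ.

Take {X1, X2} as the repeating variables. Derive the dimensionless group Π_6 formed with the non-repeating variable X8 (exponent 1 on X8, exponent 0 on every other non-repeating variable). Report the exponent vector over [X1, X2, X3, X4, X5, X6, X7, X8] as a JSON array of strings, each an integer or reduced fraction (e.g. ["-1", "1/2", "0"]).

["-1", "1", "0", "0", "0", "0", "0", "1"]

Write exponents as rows T,M,Θ / cols X1,X2,X3,X4,X5,X6,X7,X8:
  T: [-1  1  1 -1 -1 -2 -1 -2]
  M: [ 0  1  0 -1  0 -1 -1 -1]
  Θ: [-1  0  1  0 -1 -1  0 -1]
Echelon form has 2 nonzero rows (pivots: X1,X2)
Repeat: X1,X2; free: X3,X4,X5,X6,X7,X8
RREF:
  r0: [   1    0   -1    0    1    1    0    1]
  r1: [   0    1    0   -1    0   -1   -1   -1]
  r2: [   0    0    0    0    0    0    0    0]
Fix exponent of X8 at 1, X3 at 0, X4 at 0, X5 at 0, X6 at 0, X7 at 0; solve each RREF row for its pivot's exponent:
  r0: exp(X1) + (1)·1 = 0 ⇒ exp(X1) = -1
  r1: exp(X2) + (-1)·1 = 0 ⇒ exp(X2) = 1
Π_6 = X1^-1 · X2 · X8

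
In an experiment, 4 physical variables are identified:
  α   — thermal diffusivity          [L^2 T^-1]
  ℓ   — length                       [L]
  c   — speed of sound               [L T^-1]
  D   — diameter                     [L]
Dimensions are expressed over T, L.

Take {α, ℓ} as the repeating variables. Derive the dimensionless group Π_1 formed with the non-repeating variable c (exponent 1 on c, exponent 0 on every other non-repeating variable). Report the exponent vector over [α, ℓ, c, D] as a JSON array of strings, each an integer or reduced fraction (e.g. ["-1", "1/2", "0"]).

Write exponents as rows T,L / cols α,ℓ,c,D:
  T: [-1  0 -1  0]
  L: [ 2  1  1  1]
Echelon form has 2 nonzero rows (pivots: α,ℓ)
Pivot set = {α,ℓ}, free = {c,D}
RREF:
  r0: [   1    0    1    0]
  r1: [   0    1   -1    1]
Fix exponent of c at 1, D at 0; solve each RREF row for its pivot's exponent:
  r0: exp(α) + (1)·1 = 0 ⇒ exp(α) = -1
  r1: exp(ℓ) + (-1)·1 = 0 ⇒ exp(ℓ) = 1
Π_1 = α^-1 · ℓ · c

["-1", "1", "1", "0"]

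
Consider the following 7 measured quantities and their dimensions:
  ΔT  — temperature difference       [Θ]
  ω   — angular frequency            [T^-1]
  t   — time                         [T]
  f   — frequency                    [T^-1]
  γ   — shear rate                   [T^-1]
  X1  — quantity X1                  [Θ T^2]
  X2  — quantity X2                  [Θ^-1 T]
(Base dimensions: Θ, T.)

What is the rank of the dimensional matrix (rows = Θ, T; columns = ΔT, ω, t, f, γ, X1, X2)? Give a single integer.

2

Write exponents as rows Θ,T / cols ΔT,ω,t,f,γ,X1,X2:
  Θ: [ 1  0  0  0  0  1 -1]
  T: [ 0 -1  1 -1 -1  2  1]
RREF → pivots at {ΔT,ω} ⇒ r = 2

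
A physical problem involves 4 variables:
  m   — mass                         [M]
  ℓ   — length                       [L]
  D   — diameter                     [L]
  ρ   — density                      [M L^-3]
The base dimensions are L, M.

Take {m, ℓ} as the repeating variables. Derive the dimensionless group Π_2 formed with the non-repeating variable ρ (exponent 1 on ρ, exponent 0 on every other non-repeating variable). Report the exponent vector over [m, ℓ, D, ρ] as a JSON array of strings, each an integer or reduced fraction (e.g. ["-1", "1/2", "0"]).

["-1", "3", "0", "1"]

Dimensional matrix (L×M by m×ℓ×D×ρ):
  L: [ 0  1  1 -3]
  M: [ 1  0  0  1]
Row reduction gives pivot columns m,ℓ; rank = 2
Pivot set = {m,ℓ}, free = {D,ρ}
RREF:
  r0: [   1    0    0    1]
  r1: [   0    1    1   -3]
Fix exponent of ρ at 1, D at 0; solve each RREF row for its pivot's exponent:
  r0: exp(m) + (1)·1 = 0 ⇒ exp(m) = -1
  r1: exp(ℓ) + (-3)·1 = 0 ⇒ exp(ℓ) = 3
Π_2 = m^-1 · ℓ^3 · ρ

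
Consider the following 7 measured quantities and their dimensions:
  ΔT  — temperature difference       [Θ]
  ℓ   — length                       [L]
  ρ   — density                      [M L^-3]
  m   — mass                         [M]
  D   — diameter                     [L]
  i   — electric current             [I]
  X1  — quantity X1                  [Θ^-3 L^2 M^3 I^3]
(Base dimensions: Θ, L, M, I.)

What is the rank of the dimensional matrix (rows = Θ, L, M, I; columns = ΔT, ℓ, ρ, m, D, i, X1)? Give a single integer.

4

Dimensional matrix (Θ×L×M×I by ΔT×ℓ×ρ×m×D×i×X1):
  Θ: [ 1  0  0  0  0  0 -3]
  L: [ 0  1 -3  0  1  0  2]
  M: [ 0  0  1  1  0  0  3]
  I: [ 0  0  0  0  0  1  3]
Row reduction gives pivot columns ΔT,ℓ,ρ,i; rank = 4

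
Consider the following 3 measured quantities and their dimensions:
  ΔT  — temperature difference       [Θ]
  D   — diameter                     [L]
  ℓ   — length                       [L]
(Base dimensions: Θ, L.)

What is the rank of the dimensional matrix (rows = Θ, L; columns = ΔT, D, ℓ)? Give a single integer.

2

Write exponents as rows Θ,L / cols ΔT,D,ℓ:
  Θ: [ 1  0  0]
  L: [ 0  1  1]
RREF → pivots at {ΔT,D} ⇒ r = 2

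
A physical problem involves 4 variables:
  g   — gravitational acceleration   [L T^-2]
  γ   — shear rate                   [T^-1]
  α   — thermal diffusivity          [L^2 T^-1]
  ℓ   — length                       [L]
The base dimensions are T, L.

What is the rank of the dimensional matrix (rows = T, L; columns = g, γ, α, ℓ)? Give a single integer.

2

Exponent matrix [T,L] × [g,γ,α,ℓ]:
  T: [-2 -1 -1  0]
  L: [ 1  0  2  1]
Row reduction gives pivot columns g,γ; rank = 2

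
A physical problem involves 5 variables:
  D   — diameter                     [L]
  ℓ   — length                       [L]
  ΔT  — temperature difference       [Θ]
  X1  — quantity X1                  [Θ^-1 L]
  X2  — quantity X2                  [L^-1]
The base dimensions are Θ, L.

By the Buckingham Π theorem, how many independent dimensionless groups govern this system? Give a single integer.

3

Exponent matrix [Θ,L] × [D,ℓ,ΔT,X1,X2]:
  Θ: [ 0  0  1 -1  0]
  L: [ 1  1  0  1 -1]
Echelon form has 2 nonzero rows (pivots: D,ΔT)
Π count = n − r = 5 − 2 = 3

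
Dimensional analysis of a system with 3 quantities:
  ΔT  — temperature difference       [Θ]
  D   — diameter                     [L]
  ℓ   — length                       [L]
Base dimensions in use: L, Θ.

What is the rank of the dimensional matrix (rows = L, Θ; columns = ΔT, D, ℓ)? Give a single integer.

2

Exponent matrix [L,Θ] × [ΔT,D,ℓ]:
  L: [ 0  1  1]
  Θ: [ 1  0  0]
RREF → pivots at {ΔT,D} ⇒ r = 2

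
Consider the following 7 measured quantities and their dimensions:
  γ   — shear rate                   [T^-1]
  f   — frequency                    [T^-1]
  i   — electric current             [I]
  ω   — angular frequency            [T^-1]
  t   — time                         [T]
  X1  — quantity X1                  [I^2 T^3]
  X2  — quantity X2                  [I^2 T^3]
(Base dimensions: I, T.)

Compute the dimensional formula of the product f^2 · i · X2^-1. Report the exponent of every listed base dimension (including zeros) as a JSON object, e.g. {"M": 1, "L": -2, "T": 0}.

{"I": -1, "T": -5}

Exponent matrix [I,T] × [γ,f,i,ω,t,X1,X2]:
  I: [ 0  0  1  0  0  2  2]
  T: [-1 -1  0 -1  1  3  3]
  [I]: (2)·0+(1)·1+(-1)·2 = -1
  [T]: (2)·-1+(1)·0+(-1)·3 = -5
⇒ I^-1 T^-5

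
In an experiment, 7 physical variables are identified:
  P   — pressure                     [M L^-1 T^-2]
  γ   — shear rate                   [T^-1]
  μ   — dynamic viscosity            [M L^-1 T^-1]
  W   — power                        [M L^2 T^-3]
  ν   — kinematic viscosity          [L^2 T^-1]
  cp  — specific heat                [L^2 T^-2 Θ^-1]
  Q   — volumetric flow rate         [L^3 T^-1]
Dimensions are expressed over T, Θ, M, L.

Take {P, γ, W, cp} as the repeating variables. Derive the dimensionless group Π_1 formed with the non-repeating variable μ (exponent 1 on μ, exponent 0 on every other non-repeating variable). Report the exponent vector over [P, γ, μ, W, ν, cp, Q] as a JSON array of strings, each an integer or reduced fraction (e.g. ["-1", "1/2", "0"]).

Write exponents as rows T,Θ,M,L / cols P,γ,μ,W,ν,cp,Q:
  T: [-2 -1 -1 -3 -1 -2 -1]
  Θ: [ 0  0  0  0  0 -1  0]
  M: [ 1  0  1  1  0  0  0]
  L: [-1  0 -1  2  2  2  3]
Row reduction gives pivot columns P,γ,W,cp; rank = 4
Repeat: P,γ,W,cp; free: μ,ν,Q
RREF:
  r0: [   1    0    1    0 -2/3    0   -1]
  r1: [   0    1   -1    0  1/3    0    0]
  r2: [   0    0    0    1  2/3    0    1]
  r3: [   0    0    0    0    0    1    0]
Fix exponent of μ at 1, ν at 0, Q at 0; solve each RREF row for its pivot's exponent:
  r0: exp(P) + (1)·1 = 0 ⇒ exp(P) = -1
  r1: exp(γ) + (-1)·1 = 0 ⇒ exp(γ) = 1
  r2: exp(W) + (0)·1 = 0 ⇒ exp(W) = 0
  r3: exp(cp) + (0)·1 = 0 ⇒ exp(cp) = 0
Π_1 = P^-1 · γ · μ

["-1", "1", "1", "0", "0", "0", "0"]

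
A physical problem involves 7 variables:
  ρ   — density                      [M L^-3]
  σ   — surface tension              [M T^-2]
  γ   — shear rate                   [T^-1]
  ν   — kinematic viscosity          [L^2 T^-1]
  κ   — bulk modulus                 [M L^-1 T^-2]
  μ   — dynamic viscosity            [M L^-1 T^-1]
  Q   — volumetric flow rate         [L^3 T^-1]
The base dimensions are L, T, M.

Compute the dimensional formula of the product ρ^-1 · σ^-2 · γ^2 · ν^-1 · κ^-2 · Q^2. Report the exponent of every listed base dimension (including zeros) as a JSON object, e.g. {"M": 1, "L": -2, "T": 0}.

{"L": 9, "T": 5, "M": -5}

Dimensional matrix (L×T×M by ρ×σ×γ×ν×κ×μ×Q):
  L: [-3  0  0  2 -1 -1  3]
  T: [ 0 -2 -1 -1 -2 -1 -1]
  M: [ 1  1  0  0  1  1  0]
  [L]: (-1)·-3+(-2)·0+(2)·0+(-1)·2+(-2)·-1+(2)·3 = 9
  [T]: (-1)·0+(-2)·-2+(2)·-1+(-1)·-1+(-2)·-2+(2)·-1 = 5
  [M]: (-1)·1+(-2)·1+(2)·0+(-1)·0+(-2)·1+(2)·0 = -5
⇒ L^9 T^5 M^-5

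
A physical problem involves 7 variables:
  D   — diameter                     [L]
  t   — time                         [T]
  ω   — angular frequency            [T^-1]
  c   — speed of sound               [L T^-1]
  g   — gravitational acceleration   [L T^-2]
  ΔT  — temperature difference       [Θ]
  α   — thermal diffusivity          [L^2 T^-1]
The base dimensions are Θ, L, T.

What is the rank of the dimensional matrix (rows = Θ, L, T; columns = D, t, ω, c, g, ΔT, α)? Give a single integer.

Write exponents as rows Θ,L,T / cols D,t,ω,c,g,ΔT,α:
  Θ: [ 0  0  0  0  0  1  0]
  L: [ 1  0  0  1  1  0  2]
  T: [ 0  1 -1 -1 -2  0 -1]
RREF → pivots at {D,t,ΔT} ⇒ r = 3

3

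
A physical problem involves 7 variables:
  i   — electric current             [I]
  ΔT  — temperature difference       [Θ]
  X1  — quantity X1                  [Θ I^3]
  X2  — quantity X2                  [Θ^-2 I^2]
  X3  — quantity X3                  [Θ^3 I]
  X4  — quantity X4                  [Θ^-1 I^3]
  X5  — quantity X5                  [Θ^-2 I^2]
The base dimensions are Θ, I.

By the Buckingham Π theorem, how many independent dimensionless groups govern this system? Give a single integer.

5

Dimensional matrix (Θ×I by i×ΔT×X1×X2×X3×X4×X5):
  Θ: [ 0  1  1 -2  3 -1 -2]
  I: [ 1  0  3  2  1  3  2]
RREF → pivots at {i,ΔT} ⇒ r = 2
n=7, r=2 ⇒ 5 dimensionless groups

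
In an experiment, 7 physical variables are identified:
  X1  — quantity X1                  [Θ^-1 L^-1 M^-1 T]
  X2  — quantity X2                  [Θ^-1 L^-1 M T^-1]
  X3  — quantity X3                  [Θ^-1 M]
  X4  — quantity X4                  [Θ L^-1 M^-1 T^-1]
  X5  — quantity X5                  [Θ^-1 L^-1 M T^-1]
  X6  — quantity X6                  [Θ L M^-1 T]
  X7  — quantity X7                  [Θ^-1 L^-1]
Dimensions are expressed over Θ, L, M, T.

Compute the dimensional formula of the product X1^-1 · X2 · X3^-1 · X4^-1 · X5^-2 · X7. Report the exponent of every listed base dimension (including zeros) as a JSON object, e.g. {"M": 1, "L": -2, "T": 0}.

{"Θ": 1, "L": 2, "M": 0, "T": 1}

Dimensional matrix (Θ×L×M×T by X1×X2×X3×X4×X5×X6×X7):
  Θ: [-1 -1 -1  1 -1  1 -1]
  L: [-1 -1  0 -1 -1  1 -1]
  M: [-1  1  1 -1  1 -1  0]
  T: [ 1 -1  0 -1 -1  1  0]
  [Θ]: (-1)·-1+(1)·-1+(-1)·-1+(-1)·1+(-2)·-1+(1)·-1 = 1
  [L]: (-1)·-1+(1)·-1+(-1)·0+(-1)·-1+(-2)·-1+(1)·-1 = 2
  [M]: (-1)·-1+(1)·1+(-1)·1+(-1)·-1+(-2)·1+(1)·0 = 0
  [T]: (-1)·1+(1)·-1+(-1)·0+(-1)·-1+(-2)·-1+(1)·0 = 1
⇒ Θ L^2 T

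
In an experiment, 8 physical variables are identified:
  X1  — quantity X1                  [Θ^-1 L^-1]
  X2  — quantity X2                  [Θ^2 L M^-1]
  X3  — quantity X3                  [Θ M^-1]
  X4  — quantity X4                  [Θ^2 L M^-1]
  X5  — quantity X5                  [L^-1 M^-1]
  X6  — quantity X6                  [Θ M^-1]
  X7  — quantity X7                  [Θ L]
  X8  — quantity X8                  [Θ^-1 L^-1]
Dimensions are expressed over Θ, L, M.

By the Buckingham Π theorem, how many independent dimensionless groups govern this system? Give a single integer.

Dimensional matrix (Θ×L×M by X1×X2×X3×X4×X5×X6×X7×X8):
  Θ: [-1  2  1  2  0  1  1 -1]
  L: [-1  1  0  1 -1  0  1 -1]
  M: [ 0 -1 -1 -1 -1 -1  0  0]
RREF → pivots at {X1,X2} ⇒ r = 2
n=8, r=2 ⇒ 6 dimensionless groups

6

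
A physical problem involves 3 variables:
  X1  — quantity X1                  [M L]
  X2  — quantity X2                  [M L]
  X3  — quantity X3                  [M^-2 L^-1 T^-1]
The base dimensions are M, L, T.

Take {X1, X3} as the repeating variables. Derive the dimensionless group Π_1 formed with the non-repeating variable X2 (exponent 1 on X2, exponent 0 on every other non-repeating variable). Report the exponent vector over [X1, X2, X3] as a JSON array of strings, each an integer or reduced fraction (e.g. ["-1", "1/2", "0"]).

["-1", "1", "0"]

Exponent matrix [M,L,T] × [X1,X2,X3]:
  M: [ 1  1 -2]
  L: [ 1  1 -1]
  T: [ 0  0 -1]
RREF → pivots at {X1,X3} ⇒ r = 2
Pivot set = {X1,X3}, free = {X2}
RREF:
  r0: [   1    1    0]
  r1: [   0    0    1]
  r2: [   0    0    0]
Fix exponent of X2 at 1; solve each RREF row for its pivot's exponent:
  r0: exp(X1) + (1)·1 = 0 ⇒ exp(X1) = -1
  r1: exp(X3) + (0)·1 = 0 ⇒ exp(X3) = 0
Π_1 = X1^-1 · X2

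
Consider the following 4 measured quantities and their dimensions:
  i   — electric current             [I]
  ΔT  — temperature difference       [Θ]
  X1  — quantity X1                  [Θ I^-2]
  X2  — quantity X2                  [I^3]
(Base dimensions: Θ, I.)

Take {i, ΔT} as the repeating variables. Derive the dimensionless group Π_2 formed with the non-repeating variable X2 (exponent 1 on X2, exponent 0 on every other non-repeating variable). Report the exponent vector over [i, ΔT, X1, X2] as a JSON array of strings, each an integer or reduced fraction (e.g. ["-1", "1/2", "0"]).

["-3", "0", "0", "1"]

Dimensional matrix (Θ×I by i×ΔT×X1×X2):
  Θ: [ 0  1  1  0]
  I: [ 1  0 -2  3]
RREF → pivots at {i,ΔT} ⇒ r = 2
Repeat: i,ΔT; free: X1,X2
RREF:
  r0: [   1    0   -2    3]
  r1: [   0    1    1    0]
Fix exponent of X2 at 1, X1 at 0; solve each RREF row for its pivot's exponent:
  r0: exp(i) + (3)·1 = 0 ⇒ exp(i) = -3
  r1: exp(ΔT) + (0)·1 = 0 ⇒ exp(ΔT) = 0
Π_2 = i^-3 · X2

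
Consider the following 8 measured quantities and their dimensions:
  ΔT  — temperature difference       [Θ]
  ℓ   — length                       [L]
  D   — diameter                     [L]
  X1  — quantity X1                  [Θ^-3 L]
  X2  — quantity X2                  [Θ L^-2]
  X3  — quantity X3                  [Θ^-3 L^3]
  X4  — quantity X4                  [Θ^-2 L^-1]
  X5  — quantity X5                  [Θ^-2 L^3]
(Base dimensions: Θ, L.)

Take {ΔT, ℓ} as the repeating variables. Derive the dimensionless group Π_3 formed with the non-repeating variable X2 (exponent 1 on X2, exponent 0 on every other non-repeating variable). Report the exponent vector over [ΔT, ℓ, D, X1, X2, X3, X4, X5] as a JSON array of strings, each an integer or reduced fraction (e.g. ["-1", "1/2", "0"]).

["-1", "2", "0", "0", "1", "0", "0", "0"]

Write exponents as rows Θ,L / cols ΔT,ℓ,D,X1,X2,X3,X4,X5:
  Θ: [ 1  0  0 -3  1 -3 -2 -2]
  L: [ 0  1  1  1 -2  3 -1  3]
Row reduction gives pivot columns ΔT,ℓ; rank = 2
Repeat: ΔT,ℓ; free: D,X1,X2,X3,X4,X5
RREF:
  r0: [   1    0    0   -3    1   -3   -2   -2]
  r1: [   0    1    1    1   -2    3   -1    3]
Fix exponent of X2 at 1, D at 0, X1 at 0, X3 at 0, X4 at 0, X5 at 0; solve each RREF row for its pivot's exponent:
  r0: exp(ΔT) + (1)·1 = 0 ⇒ exp(ΔT) = -1
  r1: exp(ℓ) + (-2)·1 = 0 ⇒ exp(ℓ) = 2
Π_3 = ΔT^-1 · ℓ^2 · X2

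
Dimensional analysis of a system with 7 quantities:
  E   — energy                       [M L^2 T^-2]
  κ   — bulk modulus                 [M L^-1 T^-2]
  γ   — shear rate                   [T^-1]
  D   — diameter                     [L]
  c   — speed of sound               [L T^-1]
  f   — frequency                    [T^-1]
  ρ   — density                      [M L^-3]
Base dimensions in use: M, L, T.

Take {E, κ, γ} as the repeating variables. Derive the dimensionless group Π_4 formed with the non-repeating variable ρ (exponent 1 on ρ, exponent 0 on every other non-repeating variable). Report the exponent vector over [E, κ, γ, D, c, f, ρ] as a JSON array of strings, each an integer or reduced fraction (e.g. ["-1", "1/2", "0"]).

["2/3", "-5/3", "2", "0", "0", "0", "1"]

Exponent matrix [M,L,T] × [E,κ,γ,D,c,f,ρ]:
  M: [ 1  1  0  0  0  0  1]
  L: [ 2 -1  0  1  1  0 -3]
  T: [-2 -2 -1  0 -1 -1  0]
RREF → pivots at {E,κ,γ} ⇒ r = 3
Pivot set = {E,κ,γ}, free = {D,c,f,ρ}
RREF:
  r0: [   1    0    0  1/3  1/3    0 -2/3]
  r1: [   0    1    0 -1/3 -1/3    0  5/3]
  r2: [   0    0    1    0    1    1   -2]
Fix exponent of ρ at 1, D at 0, c at 0, f at 0; solve each RREF row for its pivot's exponent:
  r0: exp(E) + (-2/3)·1 = 0 ⇒ exp(E) = 2/3
  r1: exp(κ) + (5/3)·1 = 0 ⇒ exp(κ) = -5/3
  r2: exp(γ) + (-2)·1 = 0 ⇒ exp(γ) = 2
Π_4 = E^(2/3) · κ^(-5/3) · γ^2 · ρ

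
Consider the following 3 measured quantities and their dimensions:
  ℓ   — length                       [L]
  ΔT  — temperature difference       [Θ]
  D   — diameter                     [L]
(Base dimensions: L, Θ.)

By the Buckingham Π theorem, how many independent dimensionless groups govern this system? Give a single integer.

1

Dimensional matrix (L×Θ by ℓ×ΔT×D):
  L: [ 1  0  1]
  Θ: [ 0  1  0]
RREF → pivots at {ℓ,ΔT} ⇒ r = 2
Π count = n − r = 3 − 2 = 1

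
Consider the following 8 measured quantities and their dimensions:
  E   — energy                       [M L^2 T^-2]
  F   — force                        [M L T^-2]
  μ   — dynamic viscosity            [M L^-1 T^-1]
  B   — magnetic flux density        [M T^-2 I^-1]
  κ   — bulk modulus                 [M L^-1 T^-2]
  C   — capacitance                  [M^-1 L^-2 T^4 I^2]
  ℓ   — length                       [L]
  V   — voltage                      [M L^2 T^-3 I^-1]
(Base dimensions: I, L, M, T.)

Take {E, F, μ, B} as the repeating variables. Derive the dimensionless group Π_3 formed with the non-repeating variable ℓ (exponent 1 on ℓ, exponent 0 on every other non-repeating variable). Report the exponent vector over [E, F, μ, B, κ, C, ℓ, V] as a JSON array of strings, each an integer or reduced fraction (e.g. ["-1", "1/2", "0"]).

Dimensional matrix (I×L×M×T by E×F×μ×B×κ×C×ℓ×V):
  I: [ 0  0  0 -1  0  2  0 -1]
  L: [ 2  1 -1  0 -1 -2  1  2]
  M: [ 1  1  1  1  1 -1  0  1]
  T: [-2 -2 -1 -2 -2  4  0 -3]
Echelon form has 4 nonzero rows (pivots: E,F,μ,B)
Repeat: E,F,μ,B; free: κ,C,ℓ,V
RREF:
  r0: [   1    0    0    0   -2    1    1    0]
  r1: [   0    1    0    0    3   -2   -1    1]
  r2: [   0    0    1    0    0    2    0   -1]
  r3: [   0    0    0    1    0   -2    0    1]
Fix exponent of ℓ at 1, κ at 0, C at 0, V at 0; solve each RREF row for its pivot's exponent:
  r0: exp(E) + (1)·1 = 0 ⇒ exp(E) = -1
  r1: exp(F) + (-1)·1 = 0 ⇒ exp(F) = 1
  r2: exp(μ) + (0)·1 = 0 ⇒ exp(μ) = 0
  r3: exp(B) + (0)·1 = 0 ⇒ exp(B) = 0
Π_3 = E^-1 · F · ℓ

["-1", "1", "0", "0", "0", "0", "1", "0"]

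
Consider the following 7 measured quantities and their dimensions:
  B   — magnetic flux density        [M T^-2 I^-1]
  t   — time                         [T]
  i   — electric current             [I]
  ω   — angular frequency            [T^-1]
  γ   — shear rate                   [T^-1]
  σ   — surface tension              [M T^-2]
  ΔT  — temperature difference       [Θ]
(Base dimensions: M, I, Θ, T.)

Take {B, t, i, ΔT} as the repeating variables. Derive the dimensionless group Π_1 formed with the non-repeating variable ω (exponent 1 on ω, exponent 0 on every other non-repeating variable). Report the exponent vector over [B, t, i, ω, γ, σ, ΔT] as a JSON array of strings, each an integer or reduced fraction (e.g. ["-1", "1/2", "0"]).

["0", "1", "0", "1", "0", "0", "0"]

Dimensional matrix (M×I×Θ×T by B×t×i×ω×γ×σ×ΔT):
  M: [ 1  0  0  0  0  1  0]
  I: [-1  0  1  0  0  0  0]
  Θ: [ 0  0  0  0  0  0  1]
  T: [-2  1  0 -1 -1 -2  0]
Row reduction gives pivot columns B,t,i,ΔT; rank = 4
Repeat: B,t,i,ΔT; free: ω,γ,σ
RREF:
  r0: [   1    0    0    0    0    1    0]
  r1: [   0    1    0   -1   -1    0    0]
  r2: [   0    0    1    0    0    1    0]
  r3: [   0    0    0    0    0    0    1]
Fix exponent of ω at 1, γ at 0, σ at 0; solve each RREF row for its pivot's exponent:
  r0: exp(B) + (0)·1 = 0 ⇒ exp(B) = 0
  r1: exp(t) + (-1)·1 = 0 ⇒ exp(t) = 1
  r2: exp(i) + (0)·1 = 0 ⇒ exp(i) = 0
  r3: exp(ΔT) + (0)·1 = 0 ⇒ exp(ΔT) = 0
Π_1 = t · ω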